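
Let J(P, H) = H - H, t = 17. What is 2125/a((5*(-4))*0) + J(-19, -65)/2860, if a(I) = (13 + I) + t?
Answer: 425/6 ≈ 70.833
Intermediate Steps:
a(I) = 30 + I (a(I) = (13 + I) + 17 = 30 + I)
J(P, H) = 0
2125/a((5*(-4))*0) + J(-19, -65)/2860 = 2125/(30 + (5*(-4))*0) + 0/2860 = 2125/(30 - 20*0) + 0*(1/2860) = 2125/(30 + 0) + 0 = 2125/30 + 0 = 2125*(1/30) + 0 = 425/6 + 0 = 425/6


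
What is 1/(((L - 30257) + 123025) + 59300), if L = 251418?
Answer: 1/403486 ≈ 2.4784e-6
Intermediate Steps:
1/(((L - 30257) + 123025) + 59300) = 1/(((251418 - 30257) + 123025) + 59300) = 1/((221161 + 123025) + 59300) = 1/(344186 + 59300) = 1/403486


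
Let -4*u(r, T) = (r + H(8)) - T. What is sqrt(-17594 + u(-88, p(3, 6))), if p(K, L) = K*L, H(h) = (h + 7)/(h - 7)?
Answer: I*sqrt(70285)/2 ≈ 132.56*I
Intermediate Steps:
H(h) = (7 + h)/(-7 + h)
u(r, T) = -15/4 - r/4 + T/4 (u(r, T) = -((r + (7 + 8)/(-7 + 8)) - T)/4 = -((r + 15/1) - T)/4 = -((r + 1*15) - T)/4 = -((r + 15) - T)/4 = -((15 + r) - T)/4 = -(15 + r - T)/4 = -15/4 - r/4 + T/4)
sqrt(-17594 + u(-88, p(3, 6))) = sqrt(-17594 + (-15/4 - 1/4*(-88) + (3*6)/4)) = sqrt(-17594 + (-15/4 + 22 + (1/4)*18)) = sqrt(-17594 + (-15/4 + 22 + 9/2)) = sqrt(-17594 + 91/4) = sqrt(-70285/4) = I*sqrt(70285)/2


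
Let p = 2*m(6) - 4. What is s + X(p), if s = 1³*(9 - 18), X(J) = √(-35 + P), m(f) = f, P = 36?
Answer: -8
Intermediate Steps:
p = 8 (p = 2*6 - 4 = 12 - 4 = 8)
X(J) = 1 (X(J) = √(-35 + 36) = √1 = 1)
s = -9 (s = 1*(-9) = -9)
s + X(p) = -9 + 1 = -8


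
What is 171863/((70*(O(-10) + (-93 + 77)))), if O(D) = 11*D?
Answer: -171863/8820 ≈ -19.486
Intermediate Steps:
171863/((70*(O(-10) + (-93 + 77)))) = 171863/((70*(11*(-10) + (-93 + 77)))) = 171863/((70*(-110 - 16))) = 171863/((70*(-126))) = 171863/(-8820) = 171863*(-1/8820) = -171863/8820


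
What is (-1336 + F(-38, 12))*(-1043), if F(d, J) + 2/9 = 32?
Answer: 12242734/9 ≈ 1.3603e+6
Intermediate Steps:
F(d, J) = 286/9 (F(d, J) = -2/9 + 32 = 286/9)
(-1336 + F(-38, 12))*(-1043) = (-1336 + 286/9)*(-1043) = -11738/9*(-1043) = 12242734/9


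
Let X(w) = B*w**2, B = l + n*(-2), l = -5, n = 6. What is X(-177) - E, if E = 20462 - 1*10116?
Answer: -542939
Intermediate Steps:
E = 10346 (E = 20462 - 10116 = 10346)
B = -17 (B = -5 + 6*(-2) = -5 - 12 = -17)
X(w) = -17*w**2
X(-177) - E = -17*(-177)**2 - 1*10346 = -17*31329 - 10346 = -532593 - 10346 = -542939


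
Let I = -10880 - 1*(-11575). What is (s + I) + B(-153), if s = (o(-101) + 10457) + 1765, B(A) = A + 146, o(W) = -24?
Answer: 12886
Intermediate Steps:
B(A) = 146 + A
I = 695 (I = -10880 + 11575 = 695)
s = 12198 (s = (-24 + 10457) + 1765 = 10433 + 1765 = 12198)
(s + I) + B(-153) = (12198 + 695) + (146 - 153) = 12893 - 7 = 12886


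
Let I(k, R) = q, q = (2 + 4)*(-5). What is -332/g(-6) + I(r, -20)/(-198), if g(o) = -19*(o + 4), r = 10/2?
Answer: -5383/627 ≈ -8.5853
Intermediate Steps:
r = 5 (r = 10*(½) = 5)
q = -30 (q = 6*(-5) = -30)
I(k, R) = -30
g(o) = -76 - 19*o (g(o) = -19*(4 + o) = -76 - 19*o)
-332/g(-6) + I(r, -20)/(-198) = -332/(-76 - 19*(-6)) - 30/(-198) = -332/(-76 + 114) - 30*(-1/198) = -332/38 + 5/33 = -332*1/38 + 5/33 = -166/19 + 5/33 = -5383/627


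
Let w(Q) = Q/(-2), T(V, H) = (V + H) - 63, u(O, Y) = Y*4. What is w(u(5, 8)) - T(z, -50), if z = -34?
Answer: 131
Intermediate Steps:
u(O, Y) = 4*Y
T(V, H) = -63 + H + V (T(V, H) = (H + V) - 63 = -63 + H + V)
w(Q) = -Q/2 (w(Q) = Q*(-½) = -Q/2)
w(u(5, 8)) - T(z, -50) = -2*8 - (-63 - 50 - 34) = -½*32 - 1*(-147) = -16 + 147 = 131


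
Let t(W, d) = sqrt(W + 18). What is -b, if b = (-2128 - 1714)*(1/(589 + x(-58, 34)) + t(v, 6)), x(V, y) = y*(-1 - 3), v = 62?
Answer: 3842/453 + 15368*sqrt(5) ≈ 34372.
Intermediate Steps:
x(V, y) = -4*y (x(V, y) = y*(-4) = -4*y)
t(W, d) = sqrt(18 + W)
b = -3842/453 - 15368*sqrt(5) (b = (-2128 - 1714)*(1/(589 - 4*34) + sqrt(18 + 62)) = -3842*(1/(589 - 136) + sqrt(80)) = -3842*(1/453 + 4*sqrt(5)) = -3842/453 - 15368*sqrt(5) ≈ -34372.)
-b = -(-3842/453 - 15368*sqrt(5)) = 3842/453 + 15368*sqrt(5)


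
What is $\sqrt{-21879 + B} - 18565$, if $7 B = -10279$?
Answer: $-18565 + \frac{2 i \sqrt{286006}}{7} \approx -18565.0 + 152.8 i$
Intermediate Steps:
$B = - \frac{10279}{7}$ ($B = \frac{1}{7} \left(-10279\right) = - \frac{10279}{7} \approx -1468.4$)
$\sqrt{-21879 + B} - 18565 = \sqrt{-21879 - \frac{10279}{7}} - 18565 = \sqrt{- \frac{163432}{7}} - 18565 = \frac{2 i \sqrt{286006}}{7} - 18565 = -18565 + \frac{2 i \sqrt{286006}}{7}$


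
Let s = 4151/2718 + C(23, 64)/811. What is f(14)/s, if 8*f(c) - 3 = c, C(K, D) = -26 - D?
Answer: 18736533/12487364 ≈ 1.5004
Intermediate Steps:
s = 3121841/2204298 (s = 4151/2718 + (-26 - 1*64)/811 = 4151*(1/2718) + (-26 - 64)*(1/811) = 4151/2718 - 90*1/811 = 4151/2718 - 90/811 = 3121841/2204298 ≈ 1.4163)
f(c) = 3/8 + c/8
f(14)/s = (3/8 + (⅛)*14)/(3121841/2204298) = (3/8 + 7/4)*(2204298/3121841) = (17/8)*(2204298/3121841) = 18736533/12487364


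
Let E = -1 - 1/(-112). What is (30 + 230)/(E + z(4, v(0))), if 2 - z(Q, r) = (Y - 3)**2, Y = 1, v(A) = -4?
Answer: -5824/67 ≈ -86.925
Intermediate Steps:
z(Q, r) = -2 (z(Q, r) = 2 - (1 - 3)**2 = 2 - 1*(-2)**2 = 2 - 1*4 = 2 - 4 = -2)
E = -111/112 (E = -1 - 1*(-1/112) = -1 + 1/112 = -111/112 ≈ -0.99107)
(30 + 230)/(E + z(4, v(0))) = (30 + 230)/(-111/112 - 2) = 260/(-335/112) = 260*(-112/335) = -5824/67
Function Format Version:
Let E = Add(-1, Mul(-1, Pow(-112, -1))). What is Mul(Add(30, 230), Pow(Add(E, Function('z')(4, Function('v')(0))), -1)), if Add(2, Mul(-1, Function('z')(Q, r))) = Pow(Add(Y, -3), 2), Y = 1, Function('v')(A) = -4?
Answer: Rational(-5824, 67) ≈ -86.925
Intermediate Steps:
Function('z')(Q, r) = -2 (Function('z')(Q, r) = Add(2, Mul(-1, Pow(Add(1, -3), 2))) = Add(2, Mul(-1, Pow(-2, 2))) = Add(2, Mul(-1, 4)) = Add(2, -4) = -2)
E = Rational(-111, 112) (E = Add(-1, Mul(-1, Rational(-1, 112))) = Add(-1, Rational(1, 112)) = Rational(-111, 112) ≈ -0.99107)
Mul(Add(30, 230), Pow(Add(E, Function('z')(4, Function('v')(0))), -1)) = Mul(Add(30, 230), Pow(Add(Rational(-111, 112), -2), -1)) = Mul(260, Pow(Rational(-335, 112), -1)) = Mul(260, Rational(-112, 335)) = Rational(-5824, 67)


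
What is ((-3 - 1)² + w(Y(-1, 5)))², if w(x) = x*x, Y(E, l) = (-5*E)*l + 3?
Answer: 640000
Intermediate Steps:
Y(E, l) = 3 - 5*E*l (Y(E, l) = -5*E*l + 3 = 3 - 5*E*l)
w(x) = x²
((-3 - 1)² + w(Y(-1, 5)))² = ((-3 - 1)² + (3 - 5*(-1)*5)²)² = ((-4)² + (3 + 25)²)² = (16 + 28²)² = (16 + 784)² = 800² = 640000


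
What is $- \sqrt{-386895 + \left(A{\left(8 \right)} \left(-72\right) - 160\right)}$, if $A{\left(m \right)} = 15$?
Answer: $- i \sqrt{388135} \approx - 623.0 i$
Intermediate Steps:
$- \sqrt{-386895 + \left(A{\left(8 \right)} \left(-72\right) - 160\right)} = - \sqrt{-386895 + \left(15 \left(-72\right) - 160\right)} = - \sqrt{-386895 - 1240} = - \sqrt{-388135} = - i \sqrt{388135}$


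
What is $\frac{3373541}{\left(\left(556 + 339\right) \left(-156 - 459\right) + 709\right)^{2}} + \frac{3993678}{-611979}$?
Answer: $- \frac{402279409190215043}{61644171540059408} \approx -6.5258$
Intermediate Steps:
$\frac{3373541}{\left(\left(556 + 339\right) \left(-156 - 459\right) + 709\right)^{2}} + \frac{3993678}{-611979} = \frac{3373541}{\left(895 \left(-615\right) + 709\right)^{2}} + 3993678 \left(- \frac{1}{611979}\right) = \frac{3373541}{\left(-550425 + 709\right)^{2}} - \frac{1331226}{203993} = \frac{3373541}{\left(-549716\right)^{2}} - \frac{1331226}{203993} = \frac{3373541}{302187680656} - \frac{1331226}{203993} = - \frac{402279409190215043}{61644171540059408}$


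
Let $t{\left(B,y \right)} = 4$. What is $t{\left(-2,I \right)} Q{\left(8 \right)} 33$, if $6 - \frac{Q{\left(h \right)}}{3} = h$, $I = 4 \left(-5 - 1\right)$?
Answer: $-792$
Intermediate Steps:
$I = -24$ ($I = 4 \left(-6\right) = -24$)
$Q{\left(h \right)} = 18 - 3 h$
$t{\left(-2,I \right)} Q{\left(8 \right)} 33 = 4 \left(18 - 24\right) 33 = 4 \left(-6\right) 33 = \left(-24\right) 33 = -792$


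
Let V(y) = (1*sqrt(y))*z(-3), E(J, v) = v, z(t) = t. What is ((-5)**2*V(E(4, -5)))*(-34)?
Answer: 2550*I*sqrt(5) ≈ 5702.0*I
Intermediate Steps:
V(y) = -3*sqrt(y) (V(y) = (1*sqrt(y))*(-3) = sqrt(y)*(-3) = -3*sqrt(y))
((-5)**2*V(E(4, -5)))*(-34) = ((-5)**2*(-3*I*sqrt(5)))*(-34) = (25*(-3*I*sqrt(5)))*(-34) = -75*I*sqrt(5)*(-34) = 2550*I*sqrt(5)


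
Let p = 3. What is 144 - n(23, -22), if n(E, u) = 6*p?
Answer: 126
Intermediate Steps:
n(E, u) = 18 (n(E, u) = 6*3 = 18)
144 - n(23, -22) = 144 - 1*18 = 144 - 18 = 126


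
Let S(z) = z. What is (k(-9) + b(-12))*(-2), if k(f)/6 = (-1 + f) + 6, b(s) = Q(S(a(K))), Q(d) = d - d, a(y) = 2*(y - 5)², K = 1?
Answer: 48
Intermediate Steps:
a(y) = 2*(-5 + y)²
Q(d) = 0
b(s) = 0
k(f) = 30 + 6*f (k(f) = 6*((-1 + f) + 6) = 6*(5 + f) = 30 + 6*f)
(k(-9) + b(-12))*(-2) = ((30 + 6*(-9)) + 0)*(-2) = ((30 - 54) + 0)*(-2) = (-24 + 0)*(-2) = -24*(-2) = 48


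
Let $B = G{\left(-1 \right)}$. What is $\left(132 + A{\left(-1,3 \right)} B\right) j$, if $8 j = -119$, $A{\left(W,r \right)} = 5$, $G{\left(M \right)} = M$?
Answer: $- \frac{15113}{8} \approx -1889.1$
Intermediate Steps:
$B = -1$
$j = - \frac{119}{8}$ ($j = \frac{1}{8} \left(-119\right) = - \frac{119}{8} \approx -14.875$)
$\left(132 + A{\left(-1,3 \right)} B\right) j = \left(132 + 5 \left(-1\right)\right) \left(- \frac{119}{8}\right) = \left(132 - 5\right) \left(- \frac{119}{8}\right) = 127 \left(- \frac{119}{8}\right) = - \frac{15113}{8}$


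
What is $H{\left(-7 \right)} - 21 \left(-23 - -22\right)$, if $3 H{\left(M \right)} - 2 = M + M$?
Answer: $17$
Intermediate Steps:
$H{\left(M \right)} = \frac{2}{3} + \frac{2 M}{3}$ ($H{\left(M \right)} = \frac{2}{3} + \frac{M + M}{3} = \frac{2}{3} + \frac{2 M}{3}$)
$H{\left(-7 \right)} - 21 \left(-23 - -22\right) = \left(\frac{2}{3} + \frac{2}{3} \left(-7\right)\right) - 21 \left(-23 - -22\right) = \left(\frac{2}{3} - \frac{14}{3}\right) - 21 \left(-23 + 22\right) = -4 - -21 = -4 + 21 = 17$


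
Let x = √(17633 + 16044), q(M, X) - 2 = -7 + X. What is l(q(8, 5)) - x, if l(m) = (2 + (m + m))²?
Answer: 4 - √33677 ≈ -179.51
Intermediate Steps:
q(M, X) = -5 + X (q(M, X) = 2 + (-7 + X) = -5 + X)
x = √33677 ≈ 183.51
l(m) = (2 + 2*m)²
l(q(8, 5)) - x = 4*(1 + (-5 + 5))² - √33677 = 4*(1 + 0)² - √33677 = 4*1² - √33677 = 4*1 - √33677 = 4 - √33677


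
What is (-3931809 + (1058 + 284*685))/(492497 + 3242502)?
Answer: -3736211/3734999 ≈ -1.0003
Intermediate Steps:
(-3931809 + (1058 + 284*685))/(492497 + 3242502) = (-3931809 + (1058 + 194540))/3734999 = (-3931809 + 195598)*(1/3734999) = -3736211*1/3734999 = -3736211/3734999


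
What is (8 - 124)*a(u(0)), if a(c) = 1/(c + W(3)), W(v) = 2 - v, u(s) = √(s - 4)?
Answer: 116/5 + 232*I/5 ≈ 23.2 + 46.4*I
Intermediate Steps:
u(s) = √(-4 + s)
a(c) = 1/(-1 + c) (a(c) = 1/(c + (2 - 1*3)) = 1/(c + (2 - 3)) = 1/(c - 1) = 1/(-1 + c))
(8 - 124)*a(u(0)) = (8 - 124)/(-1 + √(-4 + 0)) = -116/(-1 + √(-4)) = -116*(-1 - 2*I)/5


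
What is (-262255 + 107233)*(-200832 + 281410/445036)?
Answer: 3463857630539481/111259 ≈ 3.1133e+10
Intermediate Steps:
(-262255 + 107233)*(-200832 + 281410/445036) = -155022*(-200832 + 281410*(1/445036)) = -155022*(-200832 + 140705/222518) = -155022*(-44688594271/222518) = 3463857630539481/111259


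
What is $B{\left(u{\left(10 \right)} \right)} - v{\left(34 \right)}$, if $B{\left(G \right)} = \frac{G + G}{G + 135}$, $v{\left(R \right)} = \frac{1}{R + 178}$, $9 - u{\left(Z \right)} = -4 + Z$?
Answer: $\frac{189}{4876} \approx 0.038761$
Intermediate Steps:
$u{\left(Z \right)} = 13 - Z$ ($u{\left(Z \right)} = 9 - \left(-4 + Z\right) = 13 - Z$)
$v{\left(R \right)} = \frac{1}{178 + R}$
$B{\left(G \right)} = \frac{2 G}{135 + G}$
$B{\left(u{\left(10 \right)} \right)} - v{\left(34 \right)} = \frac{2 \left(13 - 10\right)}{135 + \left(13 - 10\right)} - \frac{1}{178 + 34} = \frac{2 \left(13 - 10\right)}{135 + \left(13 - 10\right)} - \frac{1}{212} = 2 \cdot 3 \frac{1}{135 + 3} - \frac{1}{212} = 2 \cdot 3 \cdot \frac{1}{138} - \frac{1}{212} = \frac{1}{23} - \frac{1}{212} = \frac{189}{4876}$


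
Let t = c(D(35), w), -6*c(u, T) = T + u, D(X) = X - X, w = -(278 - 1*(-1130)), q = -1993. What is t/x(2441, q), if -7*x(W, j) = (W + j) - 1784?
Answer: 616/501 ≈ 1.2295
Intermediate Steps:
w = -1408 (w = -(278 + 1130) = -1*1408 = -1408)
D(X) = 0
c(u, T) = -T/6 - u/6 (c(u, T) = -(T + u)/6 = -T/6 - u/6)
x(W, j) = 1784/7 - W/7 - j/7 (x(W, j) = -((W + j) - 1784)/7 = -(-1784 + W + j)/7 = 1784/7 - W/7 - j/7)
t = 704/3 (t = -⅙*(-1408) - ⅙*0 = 704/3 + 0 = 704/3 ≈ 234.67)
t/x(2441, q) = 704/(3*(1784/7 - ⅐*2441 - ⅐*(-1993))) = 704/(3*(1784/7 - 2441/7 + 1993/7)) = 704/(3*(1336/7)) = (704/3)*(7/1336) = 616/501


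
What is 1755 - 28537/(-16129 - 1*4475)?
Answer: 36188557/20604 ≈ 1756.4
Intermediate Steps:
1755 - 28537/(-16129 - 1*4475) = 1755 - 28537/(-16129 - 4475) = 1755 - 28537/(-20604) = 1755 - 28537*(-1)/20604 = 1755 - 1*(-28537/20604) = 1755 + 28537/20604 = 36188557/20604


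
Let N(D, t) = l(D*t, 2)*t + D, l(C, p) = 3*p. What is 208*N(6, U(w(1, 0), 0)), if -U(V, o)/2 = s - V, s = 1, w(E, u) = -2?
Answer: -6240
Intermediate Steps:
U(V, o) = -2 + 2*V (U(V, o) = -2*(1 - V) = -2 + 2*V)
N(D, t) = D + 6*t (N(D, t) = (3*2)*t + D = 6*t + D = D + 6*t)
208*N(6, U(w(1, 0), 0)) = 208*(6 + 6*(-2 + 2*(-2))) = 208*(6 + 6*(-2 - 4)) = 208*(6 + 6*(-6)) = 208*(6 - 36) = 208*(-30) = -6240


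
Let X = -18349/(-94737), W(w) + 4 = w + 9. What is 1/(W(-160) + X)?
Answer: -94737/14665886 ≈ -0.0064597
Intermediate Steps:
W(w) = 5 + w (W(w) = -4 + (w + 9) = -4 + (9 + w) = 5 + w)
X = 18349/94737 (X = -18349*(-1/94737) = 18349/94737 ≈ 0.19368)
1/(W(-160) + X) = 1/((5 - 160) + 18349/94737) = 1/(-155 + 18349/94737) = 1/(-14665886/94737) = -94737/14665886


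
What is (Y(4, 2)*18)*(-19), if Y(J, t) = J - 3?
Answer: -342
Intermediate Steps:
Y(J, t) = -3 + J
(Y(4, 2)*18)*(-19) = ((-3 + 4)*18)*(-19) = (1*18)*(-19) = 18*(-19) = -342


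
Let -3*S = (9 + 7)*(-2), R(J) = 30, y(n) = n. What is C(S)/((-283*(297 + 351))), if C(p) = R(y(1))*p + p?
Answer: -124/68769 ≈ -0.0018031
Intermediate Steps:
S = 32/3 (S = -(9 + 7)*(-2)/3 = -16*(-2)/3 = -⅓*(-32) = 32/3 ≈ 10.667)
C(p) = 31*p (C(p) = 30*p + p = 31*p)
C(S)/((-283*(297 + 351))) = (31*(32/3))/((-283*(297 + 351))) = 992/(3*((-283*648))) = (992/3)/(-183384) = (992/3)*(-1/183384) = -124/68769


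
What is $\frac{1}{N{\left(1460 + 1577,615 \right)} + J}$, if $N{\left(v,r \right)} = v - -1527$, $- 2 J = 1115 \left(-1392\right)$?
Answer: $\frac{1}{780604} \approx 1.2811 \cdot 10^{-6}$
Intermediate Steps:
$J = 776040$ ($J = - \frac{1115 \left(-1392\right)}{2} = \left(- \frac{1}{2}\right) \left(-1552080\right) = 776040$)
$N{\left(v,r \right)} = 1527 + v$ ($N{\left(v,r \right)} = v + 1527 = 1527 + v$)
$\frac{1}{N{\left(1460 + 1577,615 \right)} + J} = \frac{1}{\left(1527 + \left(1460 + 1577\right)\right) + 776040} = \frac{1}{\left(1527 + 3037\right) + 776040} = \frac{1}{4564 + 776040} = \frac{1}{780604}$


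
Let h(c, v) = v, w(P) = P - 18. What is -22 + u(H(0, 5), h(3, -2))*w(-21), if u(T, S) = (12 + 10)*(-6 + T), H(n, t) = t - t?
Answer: 5126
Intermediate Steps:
w(P) = -18 + P
H(n, t) = 0
u(T, S) = -132 + 22*T (u(T, S) = 22*(-6 + T) = -132 + 22*T)
-22 + u(H(0, 5), h(3, -2))*w(-21) = -22 + (-132 + 22*0)*(-18 - 21) = -22 + (-132 + 0)*(-39) = -22 - 132*(-39) = -22 + 5148 = 5126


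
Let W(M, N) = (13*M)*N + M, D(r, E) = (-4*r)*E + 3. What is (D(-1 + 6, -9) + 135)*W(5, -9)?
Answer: -184440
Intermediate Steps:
D(r, E) = 3 - 4*E*r (D(r, E) = -4*E*r + 3 = 3 - 4*E*r)
W(M, N) = M + 13*M*N (W(M, N) = 13*M*N + M = M + 13*M*N)
(D(-1 + 6, -9) + 135)*W(5, -9) = ((3 - 4*(-9)*(-1 + 6)) + 135)*(5*(1 + 13*(-9))) = ((3 - 4*(-9)*5) + 135)*(5*(1 - 117)) = ((3 + 180) + 135)*(5*(-116)) = (183 + 135)*(-580) = 318*(-580) = -184440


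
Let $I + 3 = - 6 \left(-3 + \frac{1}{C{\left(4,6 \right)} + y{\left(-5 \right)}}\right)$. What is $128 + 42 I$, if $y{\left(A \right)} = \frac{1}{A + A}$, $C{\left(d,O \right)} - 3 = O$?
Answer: $\frac{64942}{89} \approx 729.69$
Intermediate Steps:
$C{\left(d,O \right)} = 3 + O$
$y{\left(A \right)} = \frac{1}{2 A}$
$I = \frac{1275}{89}$ ($I = -3 - 6 \left(-3 + \frac{1}{\left(3 + 6\right) + \frac{1}{2 \left(-5\right)}}\right) = -3 - 6 \left(-3 + \frac{1}{9 + \frac{1}{2} \left(- \frac{1}{5}\right)}\right) = -3 - 6 \left(-3 + \frac{1}{9 - \frac{1}{10}}\right) = -3 - 6 \left(-3 + \frac{1}{\frac{89}{10}}\right) = -3 - 6 \left(-3 + \frac{10}{89}\right) = -3 - - \frac{1542}{89} = -3 + \frac{1542}{89} = \frac{1275}{89} \approx 14.326$)
$128 + 42 I = 128 + 42 \cdot \frac{1275}{89} = 128 + \frac{53550}{89} = \frac{64942}{89}$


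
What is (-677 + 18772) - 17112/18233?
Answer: 329909023/18233 ≈ 18094.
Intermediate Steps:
(-677 + 18772) - 17112/18233 = 18095 - 17112*1/18233 = 18095 - 17112/18233 = 329909023/18233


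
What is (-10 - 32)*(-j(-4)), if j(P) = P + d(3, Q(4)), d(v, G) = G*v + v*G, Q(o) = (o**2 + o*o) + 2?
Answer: 8400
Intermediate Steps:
Q(o) = 2 + 2*o**2 (Q(o) = (o**2 + o**2) + 2 = 2*o**2 + 2 = 2 + 2*o**2)
d(v, G) = 2*G*v (d(v, G) = G*v + G*v = 2*G*v)
j(P) = 204 + P (j(P) = P + 2*(2 + 2*4**2)*3 = P + 2*(2 + 2*16)*3 = P + 2*(2 + 32)*3 = P + 2*34*3 = P + 204 = 204 + P)
(-10 - 32)*(-j(-4)) = (-10 - 32)*(-(204 - 4)) = -(-42)*200 = -42*(-200) = 8400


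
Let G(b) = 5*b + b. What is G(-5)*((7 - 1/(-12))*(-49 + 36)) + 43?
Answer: 5611/2 ≈ 2805.5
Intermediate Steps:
G(b) = 6*b
G(-5)*((7 - 1/(-12))*(-49 + 36)) + 43 = (6*(-5))*((7 - 1/(-12))*(-49 + 36)) + 43 = -30*(7 - 1*(-1/12))*(-13) + 43 = -30*(7 + 1/12)*(-13) + 43 = -425*(-13)/2 + 43 = -30*(-1105/12) + 43 = 5525/2 + 43 = 5611/2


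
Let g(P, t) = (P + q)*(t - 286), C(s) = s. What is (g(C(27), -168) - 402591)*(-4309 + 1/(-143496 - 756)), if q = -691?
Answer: 62863682321315/144252 ≈ 4.3579e+8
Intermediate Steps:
g(P, t) = (-691 + P)*(-286 + t) (g(P, t) = (P - 691)*(t - 286) = (-691 + P)*(-286 + t))
(g(C(27), -168) - 402591)*(-4309 + 1/(-143496 - 756)) = ((197626 - 691*(-168) - 286*27 + 27*(-168)) - 402591)*(-4309 + 1/(-143496 - 756)) = ((197626 + 116088 - 7722 - 4536) - 402591)*(-4309 + 1/(-144252)) = (301456 - 402591)*(-4309 - 1/144252) = -101135*(-621581869/144252) = 62863682321315/144252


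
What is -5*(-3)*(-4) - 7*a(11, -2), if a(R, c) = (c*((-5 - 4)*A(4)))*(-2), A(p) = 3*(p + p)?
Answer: 5988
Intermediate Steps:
A(p) = 6*p (A(p) = 3*(2*p) = 6*p)
a(R, c) = 432*c (a(R, c) = (c*((-5 - 4)*(6*4)))*(-2) = (c*(-9*24))*(-2) = (c*(-216))*(-2) = -216*c*(-2) = 432*c)
-5*(-3)*(-4) - 7*a(11, -2) = -5*(-3)*(-4) - 3024*(-2) = 15*(-4) - 7*(-864) = -60 + 6048 = 5988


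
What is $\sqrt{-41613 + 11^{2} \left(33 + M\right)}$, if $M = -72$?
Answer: $18 i \sqrt{143} \approx 215.25 i$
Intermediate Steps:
$\sqrt{-41613 + 11^{2} \left(33 + M\right)} = \sqrt{-41613 + 11^{2} \left(33 - 72\right)} = \sqrt{-41613 + 121 \left(-39\right)} = \sqrt{-41613 - 4719} = \sqrt{-46332} = 18 i \sqrt{143}$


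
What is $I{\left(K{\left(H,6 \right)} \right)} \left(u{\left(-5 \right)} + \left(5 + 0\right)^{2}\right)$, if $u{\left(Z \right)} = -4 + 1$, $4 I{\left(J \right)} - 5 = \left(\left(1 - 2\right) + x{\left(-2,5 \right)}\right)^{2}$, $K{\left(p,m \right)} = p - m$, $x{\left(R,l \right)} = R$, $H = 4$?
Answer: $77$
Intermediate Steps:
$I{\left(J \right)} = \frac{7}{2}$ ($I{\left(J \right)} = \frac{5}{4} + \frac{\left(\left(1 - 2\right) - 2\right)^{2}}{4} = \frac{5}{4} + \frac{\left(-1 - 2\right)^{2}}{4} = \frac{5}{4} + \frac{\left(-3\right)^{2}}{4} = \frac{5}{4} + \frac{1}{4} \cdot 9 = \frac{5}{4} + \frac{9}{4} = \frac{7}{2}$)
$u{\left(Z \right)} = -3$
$I{\left(K{\left(H,6 \right)} \right)} \left(u{\left(-5 \right)} + \left(5 + 0\right)^{2}\right) = \frac{7 \left(-3 + \left(5 + 0\right)^{2}\right)}{2} = \frac{7 \left(-3 + 5^{2}\right)}{2} = \frac{7 \left(-3 + 25\right)}{2} = \frac{7}{2} \cdot 22 = 77$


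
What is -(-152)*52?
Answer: 7904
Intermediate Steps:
-(-152)*52 = -38*(-208) = 7904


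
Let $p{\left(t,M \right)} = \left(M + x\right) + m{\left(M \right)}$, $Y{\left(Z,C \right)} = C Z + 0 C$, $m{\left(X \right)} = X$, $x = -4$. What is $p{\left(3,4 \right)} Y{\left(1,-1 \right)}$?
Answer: $-4$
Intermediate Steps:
$Y{\left(Z,C \right)} = C Z$ ($Y{\left(Z,C \right)} = C Z + 0 = C Z$)
$p{\left(t,M \right)} = -4 + 2 M$ ($p{\left(t,M \right)} = \left(M - 4\right) + M = \left(-4 + M\right) + M = -4 + 2 M$)
$p{\left(3,4 \right)} Y{\left(1,-1 \right)} = \left(-4 + 2 \cdot 4\right) \left(\left(-1\right) 1\right) = \left(-4 + 8\right) \left(-1\right) = 4 \left(-1\right) = -4$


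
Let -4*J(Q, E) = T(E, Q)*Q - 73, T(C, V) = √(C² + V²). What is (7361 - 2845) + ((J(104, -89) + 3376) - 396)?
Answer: 30057/4 - 26*√18737 ≈ 3955.3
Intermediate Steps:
J(Q, E) = 73/4 - Q*√(E² + Q²)/4 (J(Q, E) = -(√(E² + Q²)*Q - 73)/4 = -(Q*√(E² + Q²) - 73)/4 = -(-73 + Q*√(E² + Q²))/4 = 73/4 - Q*√(E² + Q²)/4)
(7361 - 2845) + ((J(104, -89) + 3376) - 396) = (7361 - 2845) + (((73/4 - ¼*104*√((-89)² + 104²)) + 3376) - 396) = 4516 + (((73/4 - ¼*104*√(7921 + 10816)) + 3376) - 396) = 4516 + (((73/4 - ¼*104*√18737) + 3376) - 396) = 4516 + (((73/4 - 26*√18737) + 3376) - 396) = 4516 + ((13577/4 - 26*√18737) - 396) = 4516 + (11993/4 - 26*√18737) = 30057/4 - 26*√18737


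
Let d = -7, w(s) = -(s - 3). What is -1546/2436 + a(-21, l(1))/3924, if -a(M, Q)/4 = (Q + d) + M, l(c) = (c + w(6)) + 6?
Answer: -27003/44254 ≈ -0.61018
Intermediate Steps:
w(s) = 3 - s (w(s) = -(-3 + s) = 3 - s)
l(c) = 3 + c (l(c) = (c + (3 - 1*6)) + 6 = (c + (3 - 6)) + 6 = (c - 3) + 6 = (-3 + c) + 6 = 3 + c)
a(M, Q) = 28 - 4*M - 4*Q (a(M, Q) = -4*((Q - 7) + M) = -4*((-7 + Q) + M) = -4*(-7 + M + Q) = 28 - 4*M - 4*Q)
-1546/2436 + a(-21, l(1))/3924 = -1546/2436 + (28 - 4*(-21) - 4*(3 + 1))/3924 = -1546*1/2436 + (28 + 84 - 4*4)*(1/3924) = -773/1218 + (28 + 84 - 16)*(1/3924) = -773/1218 + 96*(1/3924) = -773/1218 + 8/327 = -27003/44254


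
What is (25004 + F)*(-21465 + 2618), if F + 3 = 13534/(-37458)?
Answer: -8824862022814/18729 ≈ -4.7119e+8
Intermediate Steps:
F = -62954/18729 (F = -3 + 13534/(-37458) = -3 + 13534*(-1/37458) = -3 - 6767/18729 = -62954/18729 ≈ -3.3613)
(25004 + F)*(-21465 + 2618) = (25004 - 62954/18729)*(-21465 + 2618) = (468236962/18729)*(-18847) = -8824862022814/18729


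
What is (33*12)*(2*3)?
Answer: 2376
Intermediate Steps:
(33*12)*(2*3) = 396*6 = 2376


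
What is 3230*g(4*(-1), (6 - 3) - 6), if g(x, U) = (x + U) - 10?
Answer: -54910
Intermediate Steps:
g(x, U) = -10 + U + x (g(x, U) = (U + x) - 10 = -10 + U + x)
3230*g(4*(-1), (6 - 3) - 6) = 3230*(-10 + ((6 - 3) - 6) + 4*(-1)) = 3230*(-10 + (3 - 6) - 4) = 3230*(-10 - 3 - 4) = 3230*(-17) = -54910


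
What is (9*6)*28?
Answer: 1512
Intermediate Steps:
(9*6)*28 = 54*28 = 1512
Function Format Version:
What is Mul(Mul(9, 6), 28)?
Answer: 1512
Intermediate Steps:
Mul(Mul(9, 6), 28) = Mul(54, 28) = 1512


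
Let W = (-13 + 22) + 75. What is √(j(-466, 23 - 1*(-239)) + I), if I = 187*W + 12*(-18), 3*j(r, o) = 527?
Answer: √141009/3 ≈ 125.17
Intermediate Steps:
W = 84 (W = 9 + 75 = 84)
j(r, o) = 527/3 (j(r, o) = (⅓)*527 = 527/3)
I = 15492 (I = 187*84 + 12*(-18) = 15708 - 216 = 15492)
√(j(-466, 23 - 1*(-239)) + I) = √(527/3 + 15492) = √(47003/3) = √141009/3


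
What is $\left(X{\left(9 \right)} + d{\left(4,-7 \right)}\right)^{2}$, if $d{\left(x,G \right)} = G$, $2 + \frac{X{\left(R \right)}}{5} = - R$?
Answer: $3844$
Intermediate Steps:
$X{\left(R \right)} = -10 - 5 R$ ($X{\left(R \right)} = -10 + 5 \left(- R\right) = -10 - 5 R$)
$\left(X{\left(9 \right)} + d{\left(4,-7 \right)}\right)^{2} = \left(\left(-10 - 45\right) - 7\right)^{2} = \left(-55 - 7\right)^{2} = \left(-62\right)^{2} = 3844$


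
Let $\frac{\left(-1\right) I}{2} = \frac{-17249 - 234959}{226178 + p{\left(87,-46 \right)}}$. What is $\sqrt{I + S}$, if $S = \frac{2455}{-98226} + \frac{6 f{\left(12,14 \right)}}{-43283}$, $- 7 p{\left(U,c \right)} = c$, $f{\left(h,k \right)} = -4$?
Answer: $\frac{\sqrt{77116089997838277692290677234}}{186983089004826} \approx 1.4851$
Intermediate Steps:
$p{\left(U,c \right)} = - \frac{c}{7}$
$I = \frac{882728}{395823}$ ($I = - 2 \frac{-17249 - 234959}{226178 - - \frac{46}{7}} = - 2 \left(- \frac{252208}{226178 + \frac{46}{7}}\right) = - 2 \left(- \frac{252208}{\frac{1583292}{7}}\right) = - 2 \left(\left(-252208\right) \frac{7}{1583292}\right) = \left(-2\right) \left(- \frac{441364}{395823}\right) = \frac{882728}{395823} \approx 2.2301$)
$S = - \frac{103902341}{4251515958}$ ($S = \frac{2455}{-98226} + \frac{6 \left(-4\right)}{-43283} = 2455 \left(- \frac{1}{98226}\right) - - \frac{24}{43283} = - \frac{2455}{98226} + \frac{24}{43283} = - \frac{103902341}{4251515958} \approx -0.024439$)
$\sqrt{I + S} = \sqrt{\frac{882728}{395823} - \frac{103902341}{4251515958}} = \sqrt{\frac{1237268414083927}{560949267014478}} = \frac{\sqrt{77116089997838277692290677234}}{186983089004826}$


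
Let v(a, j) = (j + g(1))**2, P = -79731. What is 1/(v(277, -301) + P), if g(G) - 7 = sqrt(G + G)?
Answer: 6707/44292361 + 588*sqrt(2)/44292361 ≈ 0.00017020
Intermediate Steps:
g(G) = 7 + sqrt(2)*sqrt(G) (g(G) = 7 + sqrt(G + G) = 7 + sqrt(2*G) = 7 + sqrt(2)*sqrt(G))
v(a, j) = (7 + j + sqrt(2))**2 (v(a, j) = (j + (7 + sqrt(2)*sqrt(1)))**2 = (j + (7 + sqrt(2)*1))**2 = (j + (7 + sqrt(2)))**2 = (7 + j + sqrt(2))**2)
1/(v(277, -301) + P) = 1/((7 - 301 + sqrt(2))**2 - 79731) = 1/((-294 + sqrt(2))**2 - 79731) = 1/(-79731 + (-294 + sqrt(2))**2)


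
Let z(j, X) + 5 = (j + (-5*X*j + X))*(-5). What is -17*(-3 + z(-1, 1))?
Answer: 561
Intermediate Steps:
z(j, X) = -5 - 5*X - 5*j + 25*X*j (z(j, X) = -5 + (j + (-5*X*j + X))*(-5) = -5 + (j + (X - 5*X*j))*(-5) = -5 + (X + j - 5*X*j)*(-5) = -5 + (-5*X - 5*j + 25*X*j) = -5 - 5*X - 5*j + 25*X*j)
-17*(-3 + z(-1, 1)) = -17*(-3 + (-5 - 5*1 - 5*(-1) + 25*1*(-1))) = -17*(-3 + (-5 - 5 + 5 - 25)) = -17*(-3 - 30) = -17*(-33) = 561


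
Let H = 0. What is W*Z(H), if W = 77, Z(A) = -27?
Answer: -2079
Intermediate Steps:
W*Z(H) = 77*(-27) = -2079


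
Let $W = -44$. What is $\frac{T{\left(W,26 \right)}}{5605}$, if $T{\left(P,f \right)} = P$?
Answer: $- \frac{44}{5605} \approx -0.0078501$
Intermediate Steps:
$\frac{T{\left(W,26 \right)}}{5605} = - \frac{44}{5605}$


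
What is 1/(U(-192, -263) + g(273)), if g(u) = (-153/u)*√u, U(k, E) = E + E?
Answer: -47866/25169713 + 51*√273/25169713 ≈ -0.0018683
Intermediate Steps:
U(k, E) = 2*E
g(u) = -153/√u
1/(U(-192, -263) + g(273)) = 1/(2*(-263) - 51*√273/91) = 1/(-526 - 51*√273/91)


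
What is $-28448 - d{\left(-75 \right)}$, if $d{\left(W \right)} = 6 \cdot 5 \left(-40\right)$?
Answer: $-27248$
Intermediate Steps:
$d{\left(W \right)} = -1200$ ($d{\left(W \right)} = 30 \left(-40\right) = -1200$)
$-28448 - d{\left(-75 \right)} = -28448 - -1200 = -28448 + 1200 = -27248$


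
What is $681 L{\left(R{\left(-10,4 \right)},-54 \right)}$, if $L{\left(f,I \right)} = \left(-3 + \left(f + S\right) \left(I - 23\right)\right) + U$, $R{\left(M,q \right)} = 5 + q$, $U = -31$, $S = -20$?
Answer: $553653$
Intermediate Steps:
$L{\left(f,I \right)} = -34 + \left(-23 + I\right) \left(-20 + f\right)$ ($L{\left(f,I \right)} = \left(-3 + \left(f - 20\right) \left(I - 23\right)\right) - 31 = \left(-3 + \left(-20 + f\right) \left(-23 + I\right)\right) - 31 = \left(-3 + \left(-23 + I\right) \left(-20 + f\right)\right) - 31 = -34 + \left(-23 + I\right) \left(-20 + f\right)$)
$681 L{\left(R{\left(-10,4 \right)},-54 \right)} = 681 \left(426 - 23 \left(5 + 4\right) - -1080 - 54 \left(5 + 4\right)\right) = 681 \left(426 - 207 + 1080 - 486\right) = 681 \cdot 813 = 553653$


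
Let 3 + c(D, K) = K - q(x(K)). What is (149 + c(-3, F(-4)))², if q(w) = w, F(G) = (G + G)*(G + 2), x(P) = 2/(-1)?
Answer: 26896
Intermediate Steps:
x(P) = -2 (x(P) = 2*(-1) = -2)
F(G) = 2*G*(2 + G) (F(G) = (2*G)*(2 + G) = 2*G*(2 + G))
c(D, K) = -1 + K (c(D, K) = -3 + (K - 1*(-2)) = -3 + (K + 2) = -3 + (2 + K) = -1 + K)
(149 + c(-3, F(-4)))² = (149 + (-1 + 2*(-4)*(2 - 4)))² = (149 + (-1 + 2*(-4)*(-2)))² = (149 + (-1 + 16))² = (149 + 15)² = 164² = 26896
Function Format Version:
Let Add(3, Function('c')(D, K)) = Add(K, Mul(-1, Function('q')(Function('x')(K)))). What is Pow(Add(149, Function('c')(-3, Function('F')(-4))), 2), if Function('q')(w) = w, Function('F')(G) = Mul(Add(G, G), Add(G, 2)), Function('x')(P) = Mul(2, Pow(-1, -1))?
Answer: 26896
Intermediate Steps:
Function('x')(P) = -2 (Function('x')(P) = Mul(2, -1) = -2)
Function('F')(G) = Mul(2, G, Add(2, G)) (Function('F')(G) = Mul(Mul(2, G), Add(2, G)) = Mul(2, G, Add(2, G)))
Function('c')(D, K) = Add(-1, K) (Function('c')(D, K) = Add(-3, Add(K, Mul(-1, -2))) = Add(-3, Add(K, 2)) = Add(-3, Add(2, K)) = Add(-1, K))
Pow(Add(149, Function('c')(-3, Function('F')(-4))), 2) = Pow(Add(149, Add(-1, Mul(2, -4, Add(2, -4)))), 2) = Pow(Add(149, Add(-1, Mul(2, -4, -2))), 2) = Pow(Add(149, Add(-1, 16)), 2) = Pow(Add(149, 15), 2) = Pow(164, 2) = 26896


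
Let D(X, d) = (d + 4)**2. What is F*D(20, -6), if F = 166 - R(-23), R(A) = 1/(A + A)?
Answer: 15274/23 ≈ 664.09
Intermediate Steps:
D(X, d) = (4 + d)**2
R(A) = 1/(2*A)
F = 7637/46 (F = 166 - 1/(2*(-23)) = 166 - (-1)/(2*23) = 166 - 1*(-1/46) = 166 + 1/46 = 7637/46 ≈ 166.02)
F*D(20, -6) = 7637*(4 - 6)**2/46 = (7637/46)*(-2)**2 = (7637/46)*4 = 15274/23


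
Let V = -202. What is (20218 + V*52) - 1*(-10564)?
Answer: 20278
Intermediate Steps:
(20218 + V*52) - 1*(-10564) = (20218 - 202*52) - 1*(-10564) = (20218 - 10504) + 10564 = 9714 + 10564 = 20278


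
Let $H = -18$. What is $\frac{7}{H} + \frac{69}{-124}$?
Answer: $- \frac{1055}{1116} \approx -0.94534$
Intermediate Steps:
$\frac{7}{H} + \frac{69}{-124} = \frac{7}{-18} + \frac{69}{-124} = 7 \left(- \frac{1}{18}\right) + 69 \left(- \frac{1}{124}\right) = - \frac{7}{18} - \frac{69}{124} = - \frac{1055}{1116}$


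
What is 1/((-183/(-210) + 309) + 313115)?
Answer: 70/21939741 ≈ 3.1906e-6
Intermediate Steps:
1/((-183/(-210) + 309) + 313115) = 1/((-1/210*(-183) + 309) + 313115) = 1/((61/70 + 309) + 313115) = 1/(21691/70 + 313115) = 1/(21939741/70) = 70/21939741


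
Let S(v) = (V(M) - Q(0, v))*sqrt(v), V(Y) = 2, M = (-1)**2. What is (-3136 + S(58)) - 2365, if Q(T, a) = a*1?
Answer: -5501 - 56*sqrt(58) ≈ -5927.5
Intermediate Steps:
Q(T, a) = a
M = 1
S(v) = sqrt(v)*(2 - v) (S(v) = (2 - v)*sqrt(v) = sqrt(v)*(2 - v))
(-3136 + S(58)) - 2365 = (-3136 + sqrt(58)*(2 - 1*58)) - 2365 = (-3136 + sqrt(58)*(2 - 58)) - 2365 = (-3136 + sqrt(58)*(-56)) - 2365 = (-3136 - 56*sqrt(58)) - 2365 = -5501 - 56*sqrt(58)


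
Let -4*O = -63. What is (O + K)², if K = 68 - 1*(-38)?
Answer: 237169/16 ≈ 14823.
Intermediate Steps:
O = 63/4 (O = -¼*(-63) = 63/4 ≈ 15.750)
K = 106 (K = 68 + 38 = 106)
(O + K)² = (63/4 + 106)² = (487/4)² = 237169/16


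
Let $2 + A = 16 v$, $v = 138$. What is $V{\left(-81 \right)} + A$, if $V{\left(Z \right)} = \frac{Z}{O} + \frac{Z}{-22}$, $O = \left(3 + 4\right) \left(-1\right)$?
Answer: $\frac{342073}{154} \approx 2221.3$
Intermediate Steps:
$O = -7$ ($O = 7 \left(-1\right) = -7$)
$V{\left(Z \right)} = - \frac{29 Z}{154}$ ($V{\left(Z \right)} = \frac{Z}{-7} + \frac{Z}{-22} = Z \left(- \frac{1}{7}\right) + Z \left(- \frac{1}{22}\right) = - \frac{Z}{7} - \frac{Z}{22} = - \frac{29 Z}{154}$)
$A = 2206$ ($A = -2 + 16 \cdot 138 = -2 + 2208 = 2206$)
$V{\left(-81 \right)} + A = \left(- \frac{29}{154}\right) \left(-81\right) + 2206 = \frac{2349}{154} + 2206 = \frac{342073}{154}$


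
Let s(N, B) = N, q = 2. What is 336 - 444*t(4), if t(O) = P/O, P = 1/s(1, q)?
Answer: 225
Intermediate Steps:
P = 1 (P = 1/1 = 1)
t(O) = 1/O
336 - 444*t(4) = 336 - 444/4 = 336 - 444*¼ = 336 - 111 = 225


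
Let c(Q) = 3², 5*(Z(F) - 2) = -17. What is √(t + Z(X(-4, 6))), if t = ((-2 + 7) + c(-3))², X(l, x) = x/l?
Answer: √4865/5 ≈ 13.950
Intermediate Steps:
Z(F) = -7/5 (Z(F) = 2 + (⅕)*(-17) = 2 - 17/5 = -7/5)
c(Q) = 9
t = 196 (t = ((-2 + 7) + 9)² = (5 + 9)² = 14² = 196)
√(t + Z(X(-4, 6))) = √(196 - 7/5) = √(973/5) = √4865/5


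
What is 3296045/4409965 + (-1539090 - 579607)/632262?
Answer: -1451883122363/557650658166 ≈ -2.6036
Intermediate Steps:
3296045/4409965 + (-1539090 - 579607)/632262 = 3296045*(1/4409965) - 2118697*1/632262 = 659209/881993 - 2118697/632262 = -1451883122363/557650658166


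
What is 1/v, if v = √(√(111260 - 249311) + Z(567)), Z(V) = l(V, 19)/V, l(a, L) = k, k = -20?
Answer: 9*√7/√(-20 + 1701*I*√15339) ≈ 0.036682 - 0.036686*I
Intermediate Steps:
l(a, L) = -20
Z(V) = -20/V
v = √(-20/567 + 3*I*√15339) (v = √(√(111260 - 249311) - 20/567) = √(√(-138051) - 20*1/567) = √(3*I*√15339 - 20/567) = √(-20/567 + 3*I*√15339) ≈ 13.629 + 13.631*I)
1/v = 1/(√(-140 + 11907*I*√15339)/63) = 63/√(-140 + 11907*I*√15339)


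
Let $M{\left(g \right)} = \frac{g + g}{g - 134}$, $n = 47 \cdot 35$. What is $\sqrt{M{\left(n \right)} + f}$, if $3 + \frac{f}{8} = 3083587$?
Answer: $\frac{3 \sqrt{6257952006278}}{1511} \approx 4966.8$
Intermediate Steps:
$f = 24668672$ ($f = -24 + 8 \cdot 3083587 = -24 + 24668696 = 24668672$)
$n = 1645$
$M{\left(g \right)} = \frac{2 g}{-134 + g}$
$\sqrt{M{\left(n \right)} + f} = \sqrt{2 \cdot 1645 \frac{1}{-134 + 1645} + 24668672} = \sqrt{2 \cdot 1645 \cdot \frac{1}{1511} + 24668672} = \sqrt{\frac{3290}{1511} + 24668672} = \sqrt{\frac{37274366682}{1511}} = \frac{3 \sqrt{6257952006278}}{1511}$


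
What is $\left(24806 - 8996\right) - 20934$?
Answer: $-5124$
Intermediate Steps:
$\left(24806 - 8996\right) - 20934 = 15810 - 20934 = -5124$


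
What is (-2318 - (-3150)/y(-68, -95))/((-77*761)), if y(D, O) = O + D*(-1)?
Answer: 664/15981 ≈ 0.041549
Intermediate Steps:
y(D, O) = O - D
(-2318 - (-3150)/y(-68, -95))/((-77*761)) = (-2318 - (-3150)/(-95 - 1*(-68)))/((-77*761)) = (-2318 - (-3150)/(-95 + 68))/(-58597) = (-2318 - (-3150)/(-27))*(-1/58597) = (-2318 - (-3150)*(-1)/27)*(-1/58597) = (-2318 - 1*350/3)*(-1/58597) = (-2318 - 350/3)*(-1/58597) = -7304/3*(-1/58597) = 664/15981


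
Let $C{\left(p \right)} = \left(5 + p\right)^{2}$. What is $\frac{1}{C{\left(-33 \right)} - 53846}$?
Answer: $- \frac{1}{53062} \approx -1.8846 \cdot 10^{-5}$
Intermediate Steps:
$\frac{1}{C{\left(-33 \right)} - 53846} = \frac{1}{\left(5 - 33\right)^{2} - 53846} = \frac{1}{\left(-28\right)^{2} - 53846} = \frac{1}{784 - 53846} = \frac{1}{-53062} = - \frac{1}{53062}$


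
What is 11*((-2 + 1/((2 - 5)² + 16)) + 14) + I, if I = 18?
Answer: 3761/25 ≈ 150.44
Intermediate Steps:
11*((-2 + 1/((2 - 5)² + 16)) + 14) + I = 11*((-2 + 1/((2 - 5)² + 16)) + 14) + 18 = 11*((-2 + 1/((-3)² + 16)) + 14) + 18 = 11*((-2 + 1/(9 + 16)) + 14) + 18 = 11*((-2 + 1/25) + 14) + 18 = 11*(-49/25 + 14) + 18 = 11*(301/25) + 18 = 3311/25 + 18 = 3761/25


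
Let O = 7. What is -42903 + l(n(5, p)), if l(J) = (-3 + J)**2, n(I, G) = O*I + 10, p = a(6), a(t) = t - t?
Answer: -41139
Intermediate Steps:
a(t) = 0
p = 0
n(I, G) = 10 + 7*I (n(I, G) = 7*I + 10 = 10 + 7*I)
-42903 + l(n(5, p)) = -42903 + (-3 + (10 + 7*5))**2 = -42903 + (-3 + (10 + 35))**2 = -42903 + (-3 + 45)**2 = -42903 + 42**2 = -42903 + 1764 = -41139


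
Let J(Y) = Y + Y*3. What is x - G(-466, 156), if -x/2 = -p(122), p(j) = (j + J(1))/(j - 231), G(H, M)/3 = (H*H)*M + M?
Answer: -11077613136/109 ≈ -1.0163e+8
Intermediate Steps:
G(H, M) = 3*M + 3*M*H² (G(H, M) = 3*((H*H)*M + M) = 3*(H²*M + M) = 3*(M*H² + M) = 3*(M + M*H²) = 3*M + 3*M*H²)
J(Y) = 4*Y (J(Y) = Y + 3*Y = 4*Y)
p(j) = (4 + j)/(-231 + j) (p(j) = (j + 4*1)/(j - 231) = (j + 4)/(-231 + j) = (4 + j)/(-231 + j))
x = -252/109 (x = -(-2)*(4 + 122)/(-231 + 122) = -(-2)*126/(-109) = -(-2)*(-1/109*126) = -(-2)*(-126)/109 = -2*126/109 = -252/109 ≈ -2.3119)
x - G(-466, 156) = -252/109 - 3*156*(1 + (-466)²) = -252/109 - 3*156*(1 + 217156) = -252/109 - 3*156*217157 = -252/109 - 1*101629476 = -252/109 - 101629476 = -11077613136/109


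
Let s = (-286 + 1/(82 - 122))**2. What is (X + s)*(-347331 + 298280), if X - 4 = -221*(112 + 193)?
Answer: -1130864967931/1600 ≈ -7.0679e+8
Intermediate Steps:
s = 130896481/1600 (s = (-286 + 1/(-40))**2 = (-286 - 1/40)**2 = (-11441/40)**2 = 130896481/1600 ≈ 81810.)
X = -67401 (X = 4 - 221*(112 + 193) = 4 - 221*305 = 4 - 67405 = -67401)
(X + s)*(-347331 + 298280) = (-67401 + 130896481/1600)*(-347331 + 298280) = (23054881/1600)*(-49051) = -1130864967931/1600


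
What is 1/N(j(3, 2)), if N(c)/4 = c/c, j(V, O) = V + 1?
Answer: 1/4 ≈ 0.25000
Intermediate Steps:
j(V, O) = 1 + V
N(c) = 4 (N(c) = 4*(c/c) = 4*1 = 4)
1/N(j(3, 2)) = 1/4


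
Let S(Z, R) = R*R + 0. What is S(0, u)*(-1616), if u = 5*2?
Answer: -161600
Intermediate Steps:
u = 10
S(Z, R) = R² (S(Z, R) = R² + 0 = R²)
S(0, u)*(-1616) = 10²*(-1616) = 100*(-1616) = -161600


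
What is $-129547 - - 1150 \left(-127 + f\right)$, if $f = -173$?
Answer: $-474547$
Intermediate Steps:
$-129547 - - 1150 \left(-127 + f\right) = -129547 - - 1150 \left(-127 - 173\right) = -129547 - \left(-1150\right) \left(-300\right) = -129547 - 345000 = -474547$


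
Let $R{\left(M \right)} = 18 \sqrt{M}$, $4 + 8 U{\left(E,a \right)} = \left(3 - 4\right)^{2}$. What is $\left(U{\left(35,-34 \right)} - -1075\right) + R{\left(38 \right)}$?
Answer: $\frac{8597}{8} + 18 \sqrt{38} \approx 1185.6$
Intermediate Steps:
$U{\left(E,a \right)} = - \frac{3}{8}$ ($U{\left(E,a \right)} = - \frac{1}{2} + \frac{\left(3 - 4\right)^{2}}{8} = - \frac{1}{2} + \frac{\left(-1\right)^{2}}{8} = - \frac{1}{2} + \frac{1}{8} \cdot 1 = - \frac{1}{2} + \frac{1}{8} = - \frac{3}{8}$)
$\left(U{\left(35,-34 \right)} - -1075\right) + R{\left(38 \right)} = \left(- \frac{3}{8} - -1075\right) + 18 \sqrt{38} = \left(- \frac{3}{8} + 1075\right) + 18 \sqrt{38} = \frac{8597}{8} + 18 \sqrt{38}$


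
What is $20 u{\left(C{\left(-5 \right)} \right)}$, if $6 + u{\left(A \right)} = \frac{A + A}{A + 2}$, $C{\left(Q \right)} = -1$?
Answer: $-160$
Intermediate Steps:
$u{\left(A \right)} = -6 + \frac{2 A}{2 + A}$ ($u{\left(A \right)} = -6 + \frac{A + A}{A + 2} = -6 + \frac{2 A}{2 + A}$)
$20 u{\left(C{\left(-5 \right)} \right)} = 20 \frac{4 \left(-3 - -1\right)}{2 - 1} = 20 \frac{4 \left(-3 + 1\right)}{1} = 20 \cdot 4 \cdot 1 \left(-2\right) = 20 \left(-8\right) = -160$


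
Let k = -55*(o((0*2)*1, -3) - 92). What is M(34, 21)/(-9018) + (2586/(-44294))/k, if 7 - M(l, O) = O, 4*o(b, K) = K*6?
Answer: 1633972561/1060022636145 ≈ 0.0015415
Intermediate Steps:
o(b, K) = 3*K/2 (o(b, K) = (K*6)/4 = (6*K)/4 = 3*K/2)
k = 10615/2 (k = -55*((3/2)*(-3) - 92) = -55*(-9/2 - 92) = -55*(-193/2) = 10615/2 ≈ 5307.5)
M(l, O) = 7 - O
M(34, 21)/(-9018) + (2586/(-44294))/k = (7 - 1*21)/(-9018) + (2586/(-44294))/(10615/2) = (7 - 21)*(-1/9018) + (2586*(-1/44294))*(2/10615) = -14*(-1/9018) - 1293/22147*2/10615 = 7/4509 - 2586/235090405 = 1633972561/1060022636145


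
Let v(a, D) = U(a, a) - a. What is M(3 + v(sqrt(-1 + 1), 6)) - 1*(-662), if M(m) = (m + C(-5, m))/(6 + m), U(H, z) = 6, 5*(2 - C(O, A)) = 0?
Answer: 9941/15 ≈ 662.73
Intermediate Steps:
C(O, A) = 2 (C(O, A) = 2 - 1/5*0 = 2 + 0 = 2)
v(a, D) = 6 - a
M(m) = (2 + m)/(6 + m) (M(m) = (m + 2)/(6 + m) = (2 + m)/(6 + m))
M(3 + v(sqrt(-1 + 1), 6)) - 1*(-662) = (2 + (3 + (6 - sqrt(-1 + 1))))/(6 + (3 + (6 - sqrt(-1 + 1)))) - 1*(-662) = (2 + (3 + (6 - sqrt(0))))/(6 + (3 + (6 - sqrt(0)))) + 662 = (2 + (3 + (6 - 1*0)))/(6 + (3 + (6 - 1*0))) + 662 = (2 + (3 + (6 + 0)))/(6 + (3 + (6 + 0))) + 662 = (2 + (3 + 6))/(6 + (3 + 6)) + 662 = (2 + 9)/(6 + 9) + 662 = 11/15 + 662 = 9941/15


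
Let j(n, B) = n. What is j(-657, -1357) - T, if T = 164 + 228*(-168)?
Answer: 37483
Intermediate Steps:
T = -38140 (T = 164 - 38304 = -38140)
j(-657, -1357) - T = -657 - 1*(-38140) = -657 + 38140 = 37483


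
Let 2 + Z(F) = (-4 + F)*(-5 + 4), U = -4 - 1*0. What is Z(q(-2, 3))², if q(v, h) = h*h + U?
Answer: 9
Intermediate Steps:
U = -4 (U = -4 + 0 = -4)
q(v, h) = -4 + h² (q(v, h) = h*h - 4 = h² - 4 = -4 + h²)
Z(F) = 2 - F (Z(F) = -2 + (-4 + F)*(-5 + 4) = -2 + (-4 + F)*(-1) = -2 + (4 - F) = 2 - F)
Z(q(-2, 3))² = (2 - (-4 + 3²))² = (2 - (-4 + 9))² = (2 - 1*5)² = (2 - 5)² = (-3)² = 9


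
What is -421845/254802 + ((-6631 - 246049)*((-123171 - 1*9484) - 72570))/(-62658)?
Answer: -2202183901478335/2660897286 ≈ -8.2761e+5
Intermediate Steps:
-421845/254802 + ((-6631 - 246049)*((-123171 - 1*9484) - 72570))/(-62658) = -421845*1/254802 - 252680*((-123171 - 9484) - 72570)*(-1/62658) = -140615/84934 - 252680*(-132655 - 72570)*(-1/62658) = -140615/84934 - 252680*(-205225)*(-1/62658) = -140615/84934 + 51856253000*(-1/62658) = -140615/84934 - 25928126500/31329 = -2202183901478335/2660897286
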